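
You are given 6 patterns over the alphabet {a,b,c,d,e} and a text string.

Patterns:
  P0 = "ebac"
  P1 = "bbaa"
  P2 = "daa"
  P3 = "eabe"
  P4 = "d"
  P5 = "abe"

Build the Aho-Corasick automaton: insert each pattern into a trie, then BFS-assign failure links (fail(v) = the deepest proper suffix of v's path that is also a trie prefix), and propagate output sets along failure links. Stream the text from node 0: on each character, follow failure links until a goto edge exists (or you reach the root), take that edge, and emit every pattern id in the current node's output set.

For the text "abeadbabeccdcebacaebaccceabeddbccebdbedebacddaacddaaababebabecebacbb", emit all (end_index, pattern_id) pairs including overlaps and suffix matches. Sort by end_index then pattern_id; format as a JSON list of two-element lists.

Build:
Trie nodes:
  0='ε' goto a→15 b→5 d→9 e→1
  1='e' goto a→12 b→2
  2='eb' goto a→3
  3='eba' goto c→4
  4='ebac' goto ·  ←P0
  5='b' goto b→6
  6='bb' goto a→7
  7='bba' goto a→8
  8='bbaa' goto ·  ←P1
  9='d' goto a→10  ←P4
  10='da' goto a→11
  11='daa' goto ·  ←P2
  12='ea' goto b→13
  13='eab' goto e→14
  14='eabe' goto ·  ←P3
  15='a' goto b→16
  16='ab' goto e→17
  17='abe' goto ·  ←P5

Failure links (BFS by depth):
  n1('e'): parent n0 fail=0; on 'e' 0 → fail=0;  out ∅∪∅=∅
  n5('b'): parent n0 fail=0; on 'b' 0 → fail=0;  out ∅∪∅=∅
  n9('d'): parent n0 fail=0; on 'd' 0 → fail=0;  out {4}∪∅={4}
  n15('a'): parent n0 fail=0; on 'a' 0 → fail=0;  out ∅∪∅=∅
  n2('eb'): parent n1 fail=0; on 'b' 0 → fail=5;  out ∅∪∅=∅
  n6('bb'): parent n5 fail=0; on 'b' 0 → fail=5;  out ∅∪∅=∅
  n10('da'): parent n9 fail=0; on 'a' 0 → fail=15;  out ∅∪∅=∅
  n12('ea'): parent n1 fail=0; on 'a' 0 → fail=15;  out ∅∪∅=∅
  n16('ab'): parent n15 fail=0; on 'b' 0 → fail=5;  out ∅∪∅=∅
  n3('eba'): parent n2 fail=5; on 'a' 5→0 → fail=15;  out ∅∪∅=∅
  n7('bba'): parent n6 fail=5; on 'a' 5→0 → fail=15;  out ∅∪∅=∅
  n11('daa'): parent n10 fail=15; on 'a' 15→0 → fail=15;  out {2}∪∅={2}
  n13('eab'): parent n12 fail=15; on 'b' 15 → fail=16;  out ∅∪∅=∅
  n17('abe'): parent n16 fail=5; on 'e' 5→0 → fail=1;  out {5}∪∅={5}
  n4('ebac'): parent n3 fail=15; on 'c' 15→0 → fail=0;  out {0}∪∅={0}
  n8('bbaa'): parent n7 fail=15; on 'a' 15→0 → fail=15;  out {1}∪∅={1}
  n14('eabe'): parent n13 fail=16; on 'e' 16 → fail=17;  out {3}∪{5}={3,5}

Scan:
i=0 'a': node 0→15
i=1 'b': node 15→16
i=2 'e': node 16→17  ** P5@[0:2]
i=3 'a': node 17→12 ·f
i=4 'd': node 12→9 ·f  ** P4@[4:4]
i=5 'b': node 9→5 ·f
i=6 'a': node 5→15 ·f
i=7 'b': node 15→16
i=8 'e': node 16→17  ** P5@[6:8]
i=9 'c': node 17→0 ·f
i=10 'c': node 0→0
i=11 'd': node 0→9  ** P4@[11:11]
i=12 'c': node 9→0 ·f
i=13 'e': node 0→1
i=14 'b': node 1→2
i=15 'a': node 2→3
i=16 'c': node 3→4  ** P0@[13:16]
i=17 'a': node 4→15 ·f
i=18 'e': node 15→1 ·f
i=19 'b': node 1→2
i=20 'a': node 2→3
i=21 'c': node 3→4  ** P0@[18:21]
i=22 'c': node 4→0 ·f
i=23 'c': node 0→0
i=24 'e': node 0→1
i=25 'a': node 1→12
i=26 'b': node 12→13
i=27 'e': node 13→14  ** P3@[24:27],P5@[25:27]
i=28 'd': node 14→9 ·f  ** P4@[28:28]
i=29 'd': node 9→9 ·f  ** P4@[29:29]
i=30 'b': node 9→5 ·f
i=31 'c': node 5→0 ·f
i=32 'c': node 0→0
i=33 'e': node 0→1
i=34 'b': node 1→2
i=35 'd': node 2→9 ·f  ** P4@[35:35]
i=36 'b': node 9→5 ·f
i=37 'e': node 5→1 ·f
i=38 'd': node 1→9 ·f  ** P4@[38:38]
i=39 'e': node 9→1 ·f
i=40 'b': node 1→2
i=41 'a': node 2→3
i=42 'c': node 3→4  ** P0@[39:42]
i=43 'd': node 4→9 ·f  ** P4@[43:43]
i=44 'd': node 9→9 ·f  ** P4@[44:44]
i=45 'a': node 9→10
i=46 'a': node 10→11  ** P2@[44:46]
i=47 'c': node 11→0 ·f
i=48 'd': node 0→9  ** P4@[48:48]
i=49 'd': node 9→9 ·f  ** P4@[49:49]
i=50 'a': node 9→10
i=51 'a': node 10→11  ** P2@[49:51]
i=52 'a': node 11→15 ·f
i=53 'b': node 15→16
i=54 'a': node 16→15 ·f
i=55 'b': node 15→16
i=56 'e': node 16→17  ** P5@[54:56]
i=57 'b': node 17→2 ·f
i=58 'a': node 2→3
i=59 'b': node 3→16 ·f
i=60 'e': node 16→17  ** P5@[58:60]
i=61 'c': node 17→0 ·f
i=62 'e': node 0→1
i=63 'b': node 1→2
i=64 'a': node 2→3
i=65 'c': node 3→4  ** P0@[62:65]
i=66 'b': node 4→5 ·f
i=67 'b': node 5→6

Result: [[2,5],[4,4],[8,5],[11,4],[16,0],[21,0],[27,3],[27,5],[28,4],[29,4],[35,4],[38,4],[42,0],[43,4],[44,4],[46,2],[48,4],[49,4],[51,2],[56,5],[60,5],[65,0]]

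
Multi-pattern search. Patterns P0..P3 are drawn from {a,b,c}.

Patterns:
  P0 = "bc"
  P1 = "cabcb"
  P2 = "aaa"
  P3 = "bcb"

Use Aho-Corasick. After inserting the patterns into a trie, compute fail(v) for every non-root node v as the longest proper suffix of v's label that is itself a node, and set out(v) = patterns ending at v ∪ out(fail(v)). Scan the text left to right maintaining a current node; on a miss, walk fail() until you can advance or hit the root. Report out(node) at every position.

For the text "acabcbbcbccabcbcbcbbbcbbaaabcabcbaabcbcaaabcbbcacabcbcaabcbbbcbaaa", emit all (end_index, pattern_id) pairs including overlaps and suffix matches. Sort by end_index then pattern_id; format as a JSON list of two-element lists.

Construct AC machine:
Trie nodes:
  n0 'ε': a→8 b→1 c→3
  n1 'b': c→2
  n2 'bc': b→11  ←P0
  n3 'c': a→4
  n4 'ca': b→5
  n5 'cab': c→6
  n6 'cabc': b→7
  n7 'cabcb': ·  ←P1
  n8 'a': a→9
  n9 'aa': a→10
  n10 'aaa': ·  ←P2
  n11 'bcb': ·  ←P3

Failure links (BFS by depth):
  fail(1) 'b': from fail(0)=0 chase 'b': 0 ⇒ 0;  out=∅∪out(0)=∅
  fail(3) 'c': from fail(0)=0 chase 'c': 0 ⇒ 0;  out=∅∪out(0)=∅
  fail(8) 'a': from fail(0)=0 chase 'a': 0 ⇒ 0;  out=∅∪out(0)=∅
  fail(2) 'bc': from fail(1)=0 chase 'c': 0 ⇒ 3;  out={0}∪out(3)={0}
  fail(4) 'ca': from fail(3)=0 chase 'a': 0 ⇒ 8;  out=∅∪out(8)=∅
  fail(9) 'aa': from fail(8)=0 chase 'a': 0 ⇒ 8;  out=∅∪out(8)=∅
  fail(5) 'cab': from fail(4)=8 chase 'b': 8→0 ⇒ 1;  out=∅∪out(1)=∅
  fail(10) 'aaa': from fail(9)=8 chase 'a': 8 ⇒ 9;  out={2}∪out(9)={2}
  fail(11) 'bcb': from fail(2)=3 chase 'b': 3→0 ⇒ 1;  out={3}∪out(1)={3}
  fail(6) 'cabc': from fail(5)=1 chase 'c': 1 ⇒ 2;  out=∅∪out(2)={0}
  fail(7) 'cabcb': from fail(6)=2 chase 'b': 2 ⇒ 11;  out={1}∪out(11)={1,3}

Scan:
pos 0 'a': at 8
pos 1 'c': at 3 (fail-walked)
pos 2 'a': at 4
pos 3 'b': at 5
pos 4 'c': at 6  → match P0@[3:4]
pos 5 'b': at 7  → match P1@[1:5],P3@[3:5]
pos 6 'b': at 1 (fail-walked)
pos 7 'c': at 2  → match P0@[6:7]
pos 8 'b': at 11  → match P3@[6:8]
pos 9 'c': at 2 (fail-walked)  → match P0@[8:9]
pos 10 'c': at 3 (fail-walked)
pos 11 'a': at 4
pos 12 'b': at 5
pos 13 'c': at 6  → match P0@[12:13]
pos 14 'b': at 7  → match P1@[10:14],P3@[12:14]
pos 15 'c': at 2 (fail-walked)  → match P0@[14:15]
pos 16 'b': at 11  → match P3@[14:16]
pos 17 'c': at 2 (fail-walked)  → match P0@[16:17]
pos 18 'b': at 11  → match P3@[16:18]
pos 19 'b': at 1 (fail-walked)
pos 20 'b': at 1 (fail-walked)
pos 21 'c': at 2  → match P0@[20:21]
pos 22 'b': at 11  → match P3@[20:22]
pos 23 'b': at 1 (fail-walked)
pos 24 'a': at 8 (fail-walked)
pos 25 'a': at 9
pos 26 'a': at 10  → match P2@[24:26]
pos 27 'b': at 1 (fail-walked)
pos 28 'c': at 2  → match P0@[27:28]
pos 29 'a': at 4 (fail-walked)
pos 30 'b': at 5
pos 31 'c': at 6  → match P0@[30:31]
pos 32 'b': at 7  → match P1@[28:32],P3@[30:32]
pos 33 'a': at 8 (fail-walked)
pos 34 'a': at 9
pos 35 'b': at 1 (fail-walked)
pos 36 'c': at 2  → match P0@[35:36]
pos 37 'b': at 11  → match P3@[35:37]
pos 38 'c': at 2 (fail-walked)  → match P0@[37:38]
pos 39 'a': at 4 (fail-walked)
pos 40 'a': at 9 (fail-walked)
pos 41 'a': at 10  → match P2@[39:41]
pos 42 'b': at 1 (fail-walked)
pos 43 'c': at 2  → match P0@[42:43]
pos 44 'b': at 11  → match P3@[42:44]
pos 45 'b': at 1 (fail-walked)
pos 46 'c': at 2  → match P0@[45:46]
pos 47 'a': at 4 (fail-walked)
pos 48 'c': at 3 (fail-walked)
pos 49 'a': at 4
pos 50 'b': at 5
pos 51 'c': at 6  → match P0@[50:51]
pos 52 'b': at 7  → match P1@[48:52],P3@[50:52]
pos 53 'c': at 2 (fail-walked)  → match P0@[52:53]
pos 54 'a': at 4 (fail-walked)
pos 55 'a': at 9 (fail-walked)
pos 56 'b': at 1 (fail-walked)
pos 57 'c': at 2  → match P0@[56:57]
pos 58 'b': at 11  → match P3@[56:58]
pos 59 'b': at 1 (fail-walked)
pos 60 'b': at 1 (fail-walked)
pos 61 'c': at 2  → match P0@[60:61]
pos 62 'b': at 11  → match P3@[60:62]
pos 63 'a': at 8 (fail-walked)
pos 64 'a': at 9
pos 65 'a': at 10  → match P2@[63:65]

Matches: [[4,0],[5,1],[5,3],[7,0],[8,3],[9,0],[13,0],[14,1],[14,3],[15,0],[16,3],[17,0],[18,3],[21,0],[22,3],[26,2],[28,0],[31,0],[32,1],[32,3],[36,0],[37,3],[38,0],[41,2],[43,0],[44,3],[46,0],[51,0],[52,1],[52,3],[53,0],[57,0],[58,3],[61,0],[62,3],[65,2]]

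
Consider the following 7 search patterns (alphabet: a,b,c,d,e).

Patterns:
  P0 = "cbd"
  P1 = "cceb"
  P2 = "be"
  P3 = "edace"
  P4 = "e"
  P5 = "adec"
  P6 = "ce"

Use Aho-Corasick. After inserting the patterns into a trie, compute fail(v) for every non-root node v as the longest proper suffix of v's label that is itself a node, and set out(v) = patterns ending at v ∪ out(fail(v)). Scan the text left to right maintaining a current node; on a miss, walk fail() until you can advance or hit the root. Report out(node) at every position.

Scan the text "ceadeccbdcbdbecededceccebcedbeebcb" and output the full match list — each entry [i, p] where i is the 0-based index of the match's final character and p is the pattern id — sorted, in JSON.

Build:
Trie nodes:
  n0 'ε': a→14 b→7 c→1 e→9
  n1 'c': b→2 c→4 e→18
  n2 'cb': d→3
  n3 'cbd': ·  ←P0
  n4 'cc': e→5
  n5 'cce': b→6
  n6 'cceb': ·  ←P1
  n7 'b': e→8
  n8 'be': ·  ←P2
  n9 'e': d→10  ←P4
  n10 'ed': a→11
  n11 'eda': c→12
  n12 'edac': e→13
  n13 'edace': ·  ←P3
  n14 'a': d→15
  n15 'ad': e→16
  n16 'ade': c→17
  n17 'adec': ·  ←P5
  n18 'ce': ·  ←P6

BFS fail/out derivation:
  n1('c'): parent n0 fail=0; on 'c' 0 → fail=0;  out ∅∪∅=∅
  n7('b'): parent n0 fail=0; on 'b' 0 → fail=0;  out ∅∪∅=∅
  n9('e'): parent n0 fail=0; on 'e' 0 → fail=0;  out {4}∪∅={4}
  n14('a'): parent n0 fail=0; on 'a' 0 → fail=0;  out ∅∪∅=∅
  n2('cb'): parent n1 fail=0; on 'b' 0 → fail=7;  out ∅∪∅=∅
  n4('cc'): parent n1 fail=0; on 'c' 0 → fail=1;  out ∅∪∅=∅
  n8('be'): parent n7 fail=0; on 'e' 0 → fail=9;  out {2}∪{4}={2,4}
  n10('ed'): parent n9 fail=0; on 'd' 0 → fail=0;  out ∅∪∅=∅
  n15('ad'): parent n14 fail=0; on 'd' 0 → fail=0;  out ∅∪∅=∅
  n18('ce'): parent n1 fail=0; on 'e' 0 → fail=9;  out {6}∪{4}={4,6}
  n3('cbd'): parent n2 fail=7; on 'd' 7→0 → fail=0;  out {0}∪∅={0}
  n5('cce'): parent n4 fail=1; on 'e' 1 → fail=18;  out ∅∪{4,6}={4,6}
  n11('eda'): parent n10 fail=0; on 'a' 0 → fail=14;  out ∅∪∅=∅
  n16('ade'): parent n15 fail=0; on 'e' 0 → fail=9;  out ∅∪{4}={4}
  n6('cceb'): parent n5 fail=18; on 'b' 18→9→0 → fail=7;  out {1}∪∅={1}
  n12('edac'): parent n11 fail=14; on 'c' 14→0 → fail=1;  out ∅∪∅=∅
  n17('adec'): parent n16 fail=9; on 'c' 9→0 → fail=1;  out {5}∪∅={5}
  n13('edace'): parent n12 fail=1; on 'e' 1 → fail=18;  out {3}∪{4,6}={3,4,6}

Run:
i=0 'c': node 0→1
i=1 'e': node 1→18  emit P4@[1:1],P6@[0:1]
i=2 'a': node 18→14 (via fail)
i=3 'd': node 14→15
i=4 'e': node 15→16  emit P4@[4:4]
i=5 'c': node 16→17  emit P5@[2:5]
i=6 'c': node 17→4 (via fail)
i=7 'b': node 4→2 (via fail)
i=8 'd': node 2→3  emit P0@[6:8]
i=9 'c': node 3→1 (via fail)
i=10 'b': node 1→2
i=11 'd': node 2→3  emit P0@[9:11]
i=12 'b': node 3→7 (via fail)
i=13 'e': node 7→8  emit P2@[12:13],P4@[13:13]
i=14 'c': node 8→1 (via fail)
i=15 'e': node 1→18  emit P4@[15:15],P6@[14:15]
i=16 'd': node 18→10 (via fail)
i=17 'e': node 10→9 (via fail)  emit P4@[17:17]
i=18 'd': node 9→10
i=19 'c': node 10→1 (via fail)
i=20 'e': node 1→18  emit P4@[20:20],P6@[19:20]
i=21 'c': node 18→1 (via fail)
i=22 'c': node 1→4
i=23 'e': node 4→5  emit P4@[23:23],P6@[22:23]
i=24 'b': node 5→6  emit P1@[21:24]
i=25 'c': node 6→1 (via fail)
i=26 'e': node 1→18  emit P4@[26:26],P6@[25:26]
i=27 'd': node 18→10 (via fail)
i=28 'b': node 10→7 (via fail)
i=29 'e': node 7→8  emit P2@[28:29],P4@[29:29]
i=30 'e': node 8→9 (via fail)  emit P4@[30:30]
i=31 'b': node 9→7 (via fail)
i=32 'c': node 7→1 (via fail)
i=33 'b': node 1→2

Result: [[1,4],[1,6],[4,4],[5,5],[8,0],[11,0],[13,2],[13,4],[15,4],[15,6],[17,4],[20,4],[20,6],[23,4],[23,6],[24,1],[26,4],[26,6],[29,2],[29,4],[30,4]]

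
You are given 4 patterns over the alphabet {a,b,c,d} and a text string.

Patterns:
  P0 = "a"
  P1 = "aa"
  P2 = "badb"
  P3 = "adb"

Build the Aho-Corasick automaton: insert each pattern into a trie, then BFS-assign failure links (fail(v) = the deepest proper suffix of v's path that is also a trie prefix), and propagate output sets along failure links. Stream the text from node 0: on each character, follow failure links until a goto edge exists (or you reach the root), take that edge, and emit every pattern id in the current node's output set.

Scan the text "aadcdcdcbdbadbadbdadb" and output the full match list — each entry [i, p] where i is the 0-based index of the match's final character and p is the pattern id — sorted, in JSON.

Build:
Trie (insert patterns):
  0='ε' goto a→1 b→3
  1='a' goto a→2 d→7  [P0 ends]
  2='aa' goto ·  [P1 ends]
  3='b' goto a→4
  4='ba' goto d→5
  5='bad' goto b→6
  6='badb' goto ·  [P2 ends]
  7='ad' goto b→8
  8='adb' goto ·  [P3 ends]

Failure links (BFS by depth):
  n1('a'): parent n0 fail=0; on 'a' 0 → fail=0;  out {0}∪∅={0}
  n3('b'): parent n0 fail=0; on 'b' 0 → fail=0;  out ∅∪∅=∅
  n2('aa'): parent n1 fail=0; on 'a' 0 → fail=1;  out {1}∪{0}={0,1}
  n4('ba'): parent n3 fail=0; on 'a' 0 → fail=1;  out ∅∪{0}={0}
  n7('ad'): parent n1 fail=0; on 'd' 0 → fail=0;  out ∅∪∅=∅
  n5('bad'): parent n4 fail=1; on 'd' 1 → fail=7;  out ∅∪∅=∅
  n8('adb'): parent n7 fail=0; on 'b' 0 → fail=3;  out {3}∪∅={3}
  n6('badb'): parent n5 fail=7; on 'b' 7 → fail=8;  out {2}∪{3}={2,3}

Text stream:
i=0 'a': node 0→1  emit P0@[0:0]
i=1 'a': node 1→2  emit P0@[1:1],P1@[0:1]
i=2 'd': node 2→7 ·f
i=3 'c': node 7→0 ·f
i=4 'd': node 0→0
i=5 'c': node 0→0
i=6 'd': node 0→0
i=7 'c': node 0→0
i=8 'b': node 0→3
i=9 'd': node 3→0 ·f
i=10 'b': node 0→3
i=11 'a': node 3→4  emit P0@[11:11]
i=12 'd': node 4→5
i=13 'b': node 5→6  emit P2@[10:13],P3@[11:13]
i=14 'a': node 6→4 ·f  emit P0@[14:14]
i=15 'd': node 4→5
i=16 'b': node 5→6  emit P2@[13:16],P3@[14:16]
i=17 'd': node 6→0 ·f
i=18 'a': node 0→1  emit P0@[18:18]
i=19 'd': node 1→7
i=20 'b': node 7→8  emit P3@[18:20]

Result: [[0,0],[1,0],[1,1],[11,0],[13,2],[13,3],[14,0],[16,2],[16,3],[18,0],[20,3]]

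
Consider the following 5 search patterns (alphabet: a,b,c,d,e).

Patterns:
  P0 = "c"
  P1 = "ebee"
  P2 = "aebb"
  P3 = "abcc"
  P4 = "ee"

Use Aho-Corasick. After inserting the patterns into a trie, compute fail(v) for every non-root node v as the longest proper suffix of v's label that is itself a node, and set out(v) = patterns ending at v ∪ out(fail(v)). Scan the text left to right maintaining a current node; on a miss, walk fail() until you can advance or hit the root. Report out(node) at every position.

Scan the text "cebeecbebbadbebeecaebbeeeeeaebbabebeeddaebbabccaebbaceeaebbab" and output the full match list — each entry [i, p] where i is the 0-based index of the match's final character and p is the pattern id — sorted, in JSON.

Build:
Trie nodes:
  0='ε' goto a→6 c→1 e→2
  1='c' goto ·  ←P0
  2='e' goto b→3 e→13
  3='eb' goto e→4
  4='ebe' goto e→5
  5='ebee' goto ·  ←P1
  6='a' goto b→10 e→7
  7='ae' goto b→8
  8='aeb' goto b→9
  9='aebb' goto ·  ←P2
  10='ab' goto c→11
  11='abc' goto c→12
  12='abcc' goto ·  ←P3
  13='ee' goto ·  ←P4

Failure links (BFS by depth):
  fail(1) 'c': from fail(0)=0 chase 'c': 0 ⇒ 0;  out={0}∪out(0)={0}
  fail(2) 'e': from fail(0)=0 chase 'e': 0 ⇒ 0;  out=∅∪out(0)=∅
  fail(6) 'a': from fail(0)=0 chase 'a': 0 ⇒ 0;  out=∅∪out(0)=∅
  fail(3) 'eb': from fail(2)=0 chase 'b': 0 ⇒ 0;  out=∅∪out(0)=∅
  fail(7) 'ae': from fail(6)=0 chase 'e': 0 ⇒ 2;  out=∅∪out(2)=∅
  fail(10) 'ab': from fail(6)=0 chase 'b': 0 ⇒ 0;  out=∅∪out(0)=∅
  fail(13) 'ee': from fail(2)=0 chase 'e': 0 ⇒ 2;  out={4}∪out(2)={4}
  fail(4) 'ebe': from fail(3)=0 chase 'e': 0 ⇒ 2;  out=∅∪out(2)=∅
  fail(8) 'aeb': from fail(7)=2 chase 'b': 2 ⇒ 3;  out=∅∪out(3)=∅
  fail(11) 'abc': from fail(10)=0 chase 'c': 0 ⇒ 1;  out=∅∪out(1)={0}
  fail(5) 'ebee': from fail(4)=2 chase 'e': 2 ⇒ 13;  out={1}∪out(13)={1,4}
  fail(9) 'aebb': from fail(8)=3 chase 'b': 3→0 ⇒ 0;  out={2}∪out(0)={2}
  fail(12) 'abcc': from fail(11)=1 chase 'c': 1→0 ⇒ 1;  out={3}∪out(1)={0,3}

Scan:
[0] read 'c'  n0⇒n1  → match P0@[0:0]
[1] read 'e'  n1⇒n2 (fail-walked)
[2] read 'b'  n2⇒n3
[3] read 'e'  n3⇒n4
[4] read 'e'  n4⇒n5  → match P1@[1:4],P4@[3:4]
[5] read 'c'  n5⇒n1 (fail-walked)  → match P0@[5:5]
[6] read 'b'  n1⇒n0 (fail-walked)
[7] read 'e'  n0⇒n2
[8] read 'b'  n2⇒n3
[9] read 'b'  n3⇒n0 (fail-walked)
[10] read 'a'  n0⇒n6
[11] read 'd'  n6⇒n0 (fail-walked)
[12] read 'b'  n0⇒n0
[13] read 'e'  n0⇒n2
[14] read 'b'  n2⇒n3
[15] read 'e'  n3⇒n4
[16] read 'e'  n4⇒n5  → match P1@[13:16],P4@[15:16]
[17] read 'c'  n5⇒n1 (fail-walked)  → match P0@[17:17]
[18] read 'a'  n1⇒n6 (fail-walked)
[19] read 'e'  n6⇒n7
[20] read 'b'  n7⇒n8
[21] read 'b'  n8⇒n9  → match P2@[18:21]
[22] read 'e'  n9⇒n2 (fail-walked)
[23] read 'e'  n2⇒n13  → match P4@[22:23]
[24] read 'e'  n13⇒n13 (fail-walked)  → match P4@[23:24]
[25] read 'e'  n13⇒n13 (fail-walked)  → match P4@[24:25]
[26] read 'e'  n13⇒n13 (fail-walked)  → match P4@[25:26]
[27] read 'a'  n13⇒n6 (fail-walked)
[28] read 'e'  n6⇒n7
[29] read 'b'  n7⇒n8
[30] read 'b'  n8⇒n9  → match P2@[27:30]
[31] read 'a'  n9⇒n6 (fail-walked)
[32] read 'b'  n6⇒n10
[33] read 'e'  n10⇒n2 (fail-walked)
[34] read 'b'  n2⇒n3
[35] read 'e'  n3⇒n4
[36] read 'e'  n4⇒n5  → match P1@[33:36],P4@[35:36]
[37] read 'd'  n5⇒n0 (fail-walked)
[38] read 'd'  n0⇒n0
[39] read 'a'  n0⇒n6
[40] read 'e'  n6⇒n7
[41] read 'b'  n7⇒n8
[42] read 'b'  n8⇒n9  → match P2@[39:42]
[43] read 'a'  n9⇒n6 (fail-walked)
[44] read 'b'  n6⇒n10
[45] read 'c'  n10⇒n11  → match P0@[45:45]
[46] read 'c'  n11⇒n12  → match P0@[46:46],P3@[43:46]
[47] read 'a'  n12⇒n6 (fail-walked)
[48] read 'e'  n6⇒n7
[49] read 'b'  n7⇒n8
[50] read 'b'  n8⇒n9  → match P2@[47:50]
[51] read 'a'  n9⇒n6 (fail-walked)
[52] read 'c'  n6⇒n1 (fail-walked)  → match P0@[52:52]
[53] read 'e'  n1⇒n2 (fail-walked)
[54] read 'e'  n2⇒n13  → match P4@[53:54]
[55] read 'a'  n13⇒n6 (fail-walked)
[56] read 'e'  n6⇒n7
[57] read 'b'  n7⇒n8
[58] read 'b'  n8⇒n9  → match P2@[55:58]
[59] read 'a'  n9⇒n6 (fail-walked)
[60] read 'b'  n6⇒n10

All matches (sorted): [[0,0],[4,1],[4,4],[5,0],[16,1],[16,4],[17,0],[21,2],[23,4],[24,4],[25,4],[26,4],[30,2],[36,1],[36,4],[42,2],[45,0],[46,0],[46,3],[50,2],[52,0],[54,4],[58,2]]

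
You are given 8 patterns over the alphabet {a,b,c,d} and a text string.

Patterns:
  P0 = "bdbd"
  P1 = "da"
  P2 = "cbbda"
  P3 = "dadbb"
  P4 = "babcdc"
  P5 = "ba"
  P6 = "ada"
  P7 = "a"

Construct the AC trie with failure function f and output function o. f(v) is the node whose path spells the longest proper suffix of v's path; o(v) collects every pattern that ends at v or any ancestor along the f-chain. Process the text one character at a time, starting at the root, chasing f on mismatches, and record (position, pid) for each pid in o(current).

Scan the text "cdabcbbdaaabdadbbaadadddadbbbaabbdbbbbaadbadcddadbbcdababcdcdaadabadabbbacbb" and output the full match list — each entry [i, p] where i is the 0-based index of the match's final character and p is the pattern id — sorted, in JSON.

Construct AC machine:
Trie nodes:
  0='ε' goto a→20 b→1 c→7 d→5
  1='b' goto a→15 d→2
  2='bd' goto b→3
  3='bdb' goto d→4
  4='bdbd' goto ·  [P0 ends]
  5='d' goto a→6
  6='da' goto d→12  [P1 ends]
  7='c' goto b→8
  8='cb' goto b→9
  9='cbb' goto d→10
  10='cbbd' goto a→11
  11='cbbda' goto ·  [P2 ends]
  12='dad' goto b→13
  13='dadb' goto b→14
  14='dadbb' goto ·  [P3 ends]
  15='ba' goto b→16  [P5 ends]
  16='bab' goto c→17
  17='babc' goto d→18
  18='babcd' goto c→19
  19='babcdc' goto ·  [P4 ends]
  20='a' goto d→21  [P7 ends]
  21='ad' goto a→22
  22='ada' goto ·  [P6 ends]

BFS fail/out derivation:
  fail(1) 'b': from fail(0)=0 chase 'b': 0 ⇒ 0;  out=∅∪out(0)=∅
  fail(5) 'd': from fail(0)=0 chase 'd': 0 ⇒ 0;  out=∅∪out(0)=∅
  fail(7) 'c': from fail(0)=0 chase 'c': 0 ⇒ 0;  out=∅∪out(0)=∅
  fail(20) 'a': from fail(0)=0 chase 'a': 0 ⇒ 0;  out={7}∪out(0)={7}
  fail(2) 'bd': from fail(1)=0 chase 'd': 0 ⇒ 5;  out=∅∪out(5)=∅
  fail(6) 'da': from fail(5)=0 chase 'a': 0 ⇒ 20;  out={1}∪out(20)={1,7}
  fail(8) 'cb': from fail(7)=0 chase 'b': 0 ⇒ 1;  out=∅∪out(1)=∅
  fail(15) 'ba': from fail(1)=0 chase 'a': 0 ⇒ 20;  out={5}∪out(20)={5,7}
  fail(21) 'ad': from fail(20)=0 chase 'd': 0 ⇒ 5;  out=∅∪out(5)=∅
  fail(3) 'bdb': from fail(2)=5 chase 'b': 5→0 ⇒ 1;  out=∅∪out(1)=∅
  fail(9) 'cbb': from fail(8)=1 chase 'b': 1→0 ⇒ 1;  out=∅∪out(1)=∅
  fail(12) 'dad': from fail(6)=20 chase 'd': 20 ⇒ 21;  out=∅∪out(21)=∅
  fail(16) 'bab': from fail(15)=20 chase 'b': 20→0 ⇒ 1;  out=∅∪out(1)=∅
  fail(22) 'ada': from fail(21)=5 chase 'a': 5 ⇒ 6;  out={6}∪out(6)={1,6,7}
  fail(4) 'bdbd': from fail(3)=1 chase 'd': 1 ⇒ 2;  out={0}∪out(2)={0}
  fail(10) 'cbbd': from fail(9)=1 chase 'd': 1 ⇒ 2;  out=∅∪out(2)=∅
  fail(13) 'dadb': from fail(12)=21 chase 'b': 21→5→0 ⇒ 1;  out=∅∪out(1)=∅
  fail(17) 'babc': from fail(16)=1 chase 'c': 1→0 ⇒ 7;  out=∅∪out(7)=∅
  fail(11) 'cbbda': from fail(10)=2 chase 'a': 2→5 ⇒ 6;  out={2}∪out(6)={1,2,7}
  fail(14) 'dadbb': from fail(13)=1 chase 'b': 1→0 ⇒ 1;  out={3}∪out(1)={3}
  fail(18) 'babcd': from fail(17)=7 chase 'd': 7→0 ⇒ 5;  out=∅∪out(5)=∅
  fail(19) 'babcdc': from fail(18)=5 chase 'c': 5→0 ⇒ 7;  out={4}∪out(7)={4}

Run:
i=0 'c': node 0→7
i=1 'd': node 7→5 (fail-walked)
i=2 'a': node 5→6  → match P1@[1:2],P7@[2:2]
i=3 'b': node 6→1 (fail-walked)
i=4 'c': node 1→7 (fail-walked)
i=5 'b': node 7→8
i=6 'b': node 8→9
i=7 'd': node 9→10
i=8 'a': node 10→11  → match P1@[7:8],P2@[4:8],P7@[8:8]
i=9 'a': node 11→20 (fail-walked)  → match P7@[9:9]
i=10 'a': node 20→20 (fail-walked)  → match P7@[10:10]
i=11 'b': node 20→1 (fail-walked)
i=12 'd': node 1→2
i=13 'a': node 2→6 (fail-walked)  → match P1@[12:13],P7@[13:13]
i=14 'd': node 6→12
i=15 'b': node 12→13
i=16 'b': node 13→14  → match P3@[12:16]
i=17 'a': node 14→15 (fail-walked)  → match P5@[16:17],P7@[17:17]
i=18 'a': node 15→20 (fail-walked)  → match P7@[18:18]
i=19 'd': node 20→21
i=20 'a': node 21→22  → match P1@[19:20],P6@[18:20],P7@[20:20]
i=21 'd': node 22→12 (fail-walked)
i=22 'd': node 12→5 (fail-walked)
i=23 'd': node 5→5 (fail-walked)
i=24 'a': node 5→6  → match P1@[23:24],P7@[24:24]
i=25 'd': node 6→12
i=26 'b': node 12→13
i=27 'b': node 13→14  → match P3@[23:27]
i=28 'b': node 14→1 (fail-walked)
i=29 'a': node 1→15  → match P5@[28:29],P7@[29:29]
i=30 'a': node 15→20 (fail-walked)  → match P7@[30:30]
i=31 'b': node 20→1 (fail-walked)
i=32 'b': node 1→1 (fail-walked)
i=33 'd': node 1→2
i=34 'b': node 2→3
i=35 'b': node 3→1 (fail-walked)
i=36 'b': node 1→1 (fail-walked)
i=37 'b': node 1→1 (fail-walked)
i=38 'a': node 1→15  → match P5@[37:38],P7@[38:38]
i=39 'a': node 15→20 (fail-walked)  → match P7@[39:39]
i=40 'd': node 20→21
i=41 'b': node 21→1 (fail-walked)
i=42 'a': node 1→15  → match P5@[41:42],P7@[42:42]
i=43 'd': node 15→21 (fail-walked)
i=44 'c': node 21→7 (fail-walked)
i=45 'd': node 7→5 (fail-walked)
i=46 'd': node 5→5 (fail-walked)
i=47 'a': node 5→6  → match P1@[46:47],P7@[47:47]
i=48 'd': node 6→12
i=49 'b': node 12→13
i=50 'b': node 13→14  → match P3@[46:50]
i=51 'c': node 14→7 (fail-walked)
i=52 'd': node 7→5 (fail-walked)
i=53 'a': node 5→6  → match P1@[52:53],P7@[53:53]
i=54 'b': node 6→1 (fail-walked)
i=55 'a': node 1→15  → match P5@[54:55],P7@[55:55]
i=56 'b': node 15→16
i=57 'c': node 16→17
i=58 'd': node 17→18
i=59 'c': node 18→19  → match P4@[54:59]
i=60 'd': node 19→5 (fail-walked)
i=61 'a': node 5→6  → match P1@[60:61],P7@[61:61]
i=62 'a': node 6→20 (fail-walked)  → match P7@[62:62]
i=63 'd': node 20→21
i=64 'a': node 21→22  → match P1@[63:64],P6@[62:64],P7@[64:64]
i=65 'b': node 22→1 (fail-walked)
i=66 'a': node 1→15  → match P5@[65:66],P7@[66:66]
i=67 'd': node 15→21 (fail-walked)
i=68 'a': node 21→22  → match P1@[67:68],P6@[66:68],P7@[68:68]
i=69 'b': node 22→1 (fail-walked)
i=70 'b': node 1→1 (fail-walked)
i=71 'b': node 1→1 (fail-walked)
i=72 'a': node 1→15  → match P5@[71:72],P7@[72:72]
i=73 'c': node 15→7 (fail-walked)
i=74 'b': node 7→8
i=75 'b': node 8→9

All matches (sorted): [[2,1],[2,7],[8,1],[8,2],[8,7],[9,7],[10,7],[13,1],[13,7],[16,3],[17,5],[17,7],[18,7],[20,1],[20,6],[20,7],[24,1],[24,7],[27,3],[29,5],[29,7],[30,7],[38,5],[38,7],[39,7],[42,5],[42,7],[47,1],[47,7],[50,3],[53,1],[53,7],[55,5],[55,7],[59,4],[61,1],[61,7],[62,7],[64,1],[64,6],[64,7],[66,5],[66,7],[68,1],[68,6],[68,7],[72,5],[72,7]]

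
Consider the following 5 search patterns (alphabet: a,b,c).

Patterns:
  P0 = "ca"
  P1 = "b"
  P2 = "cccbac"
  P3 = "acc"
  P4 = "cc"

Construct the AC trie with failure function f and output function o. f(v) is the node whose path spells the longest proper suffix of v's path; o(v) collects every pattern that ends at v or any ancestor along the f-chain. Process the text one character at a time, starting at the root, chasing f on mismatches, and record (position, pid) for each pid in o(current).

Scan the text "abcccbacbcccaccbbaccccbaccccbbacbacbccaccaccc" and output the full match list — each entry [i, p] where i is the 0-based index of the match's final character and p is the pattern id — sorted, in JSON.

Build automaton:
Trie nodes:
  n0 'ε': a→9 b→3 c→1
  n1 'c': a→2 c→4
  n2 'ca': ·  ←P0
  n3 'b': ·  ←P1
  n4 'cc': c→5  ←P4
  n5 'ccc': b→6
  n6 'cccb': a→7
  n7 'cccba': c→8
  n8 'cccbac': ·  ←P2
  n9 'a': c→10
  n10 'ac': c→11
  n11 'acc': ·  ←P3

BFS fail/out derivation:
  fail(1) 'c': from fail(0)=0 chase 'c': 0 ⇒ 0;  out=∅∪out(0)=∅
  fail(3) 'b': from fail(0)=0 chase 'b': 0 ⇒ 0;  out={1}∪out(0)={1}
  fail(9) 'a': from fail(0)=0 chase 'a': 0 ⇒ 0;  out=∅∪out(0)=∅
  fail(2) 'ca': from fail(1)=0 chase 'a': 0 ⇒ 9;  out={0}∪out(9)={0}
  fail(4) 'cc': from fail(1)=0 chase 'c': 0 ⇒ 1;  out={4}∪out(1)={4}
  fail(10) 'ac': from fail(9)=0 chase 'c': 0 ⇒ 1;  out=∅∪out(1)=∅
  fail(5) 'ccc': from fail(4)=1 chase 'c': 1 ⇒ 4;  out=∅∪out(4)={4}
  fail(11) 'acc': from fail(10)=1 chase 'c': 1 ⇒ 4;  out={3}∪out(4)={3,4}
  fail(6) 'cccb': from fail(5)=4 chase 'b': 4→1→0 ⇒ 3;  out=∅∪out(3)={1}
  fail(7) 'cccba': from fail(6)=3 chase 'a': 3→0 ⇒ 9;  out=∅∪out(9)=∅
  fail(8) 'cccbac': from fail(7)=9 chase 'c': 9 ⇒ 10;  out={2}∪out(10)={2}

Run:
i=0 'a': node 0→9
i=1 'b': node 9→3 (fail-walked)  emit P1@[1:1]
i=2 'c': node 3→1 (fail-walked)
i=3 'c': node 1→4  emit P4@[2:3]
i=4 'c': node 4→5  emit P4@[3:4]
i=5 'b': node 5→6  emit P1@[5:5]
i=6 'a': node 6→7
i=7 'c': node 7→8  emit P2@[2:7]
i=8 'b': node 8→3 (fail-walked)  emit P1@[8:8]
i=9 'c': node 3→1 (fail-walked)
i=10 'c': node 1→4  emit P4@[9:10]
i=11 'c': node 4→5  emit P4@[10:11]
i=12 'a': node 5→2 (fail-walked)  emit P0@[11:12]
i=13 'c': node 2→10 (fail-walked)
i=14 'c': node 10→11  emit P3@[12:14],P4@[13:14]
i=15 'b': node 11→3 (fail-walked)  emit P1@[15:15]
i=16 'b': node 3→3 (fail-walked)  emit P1@[16:16]
i=17 'a': node 3→9 (fail-walked)
i=18 'c': node 9→10
i=19 'c': node 10→11  emit P3@[17:19],P4@[18:19]
i=20 'c': node 11→5 (fail-walked)  emit P4@[19:20]
i=21 'c': node 5→5 (fail-walked)  emit P4@[20:21]
i=22 'b': node 5→6  emit P1@[22:22]
i=23 'a': node 6→7
i=24 'c': node 7→8  emit P2@[19:24]
i=25 'c': node 8→11 (fail-walked)  emit P3@[23:25],P4@[24:25]
i=26 'c': node 11→5 (fail-walked)  emit P4@[25:26]
i=27 'c': node 5→5 (fail-walked)  emit P4@[26:27]
i=28 'b': node 5→6  emit P1@[28:28]
i=29 'b': node 6→3 (fail-walked)  emit P1@[29:29]
i=30 'a': node 3→9 (fail-walked)
i=31 'c': node 9→10
i=32 'b': node 10→3 (fail-walked)  emit P1@[32:32]
i=33 'a': node 3→9 (fail-walked)
i=34 'c': node 9→10
i=35 'b': node 10→3 (fail-walked)  emit P1@[35:35]
i=36 'c': node 3→1 (fail-walked)
i=37 'c': node 1→4  emit P4@[36:37]
i=38 'a': node 4→2 (fail-walked)  emit P0@[37:38]
i=39 'c': node 2→10 (fail-walked)
i=40 'c': node 10→11  emit P3@[38:40],P4@[39:40]
i=41 'a': node 11→2 (fail-walked)  emit P0@[40:41]
i=42 'c': node 2→10 (fail-walked)
i=43 'c': node 10→11  emit P3@[41:43],P4@[42:43]
i=44 'c': node 11→5 (fail-walked)  emit P4@[43:44]

Matches: [[1,1],[3,4],[4,4],[5,1],[7,2],[8,1],[10,4],[11,4],[12,0],[14,3],[14,4],[15,1],[16,1],[19,3],[19,4],[20,4],[21,4],[22,1],[24,2],[25,3],[25,4],[26,4],[27,4],[28,1],[29,1],[32,1],[35,1],[37,4],[38,0],[40,3],[40,4],[41,0],[43,3],[43,4],[44,4]]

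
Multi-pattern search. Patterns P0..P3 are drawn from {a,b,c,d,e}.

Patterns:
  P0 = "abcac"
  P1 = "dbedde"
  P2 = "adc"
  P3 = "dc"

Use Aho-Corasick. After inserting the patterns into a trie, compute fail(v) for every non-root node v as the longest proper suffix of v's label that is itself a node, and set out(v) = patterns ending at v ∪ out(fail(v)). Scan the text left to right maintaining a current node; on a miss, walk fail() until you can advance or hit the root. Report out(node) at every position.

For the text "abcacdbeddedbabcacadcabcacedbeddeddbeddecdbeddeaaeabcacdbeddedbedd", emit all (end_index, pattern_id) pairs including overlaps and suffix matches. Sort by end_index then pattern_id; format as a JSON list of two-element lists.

Build automaton:
Trie nodes:
  n0 'ε': a→1 d→6
  n1 'a': b→2 d→12
  n2 'ab': c→3
  n3 'abc': a→4
  n4 'abca': c→5
  n5 'abcac': ·  ←P0
  n6 'd': b→7 c→14
  n7 'db': e→8
  n8 'dbe': d→9
  n9 'dbed': d→10
  n10 'dbedd': e→11
  n11 'dbedde': ·  ←P1
  n12 'ad': c→13
  n13 'adc': ·  ←P2
  n14 'dc': ·  ←P3

Failure links (BFS by depth):
  fail(1) 'a': from fail(0)=0 chase 'a': 0 ⇒ 0;  out=∅∪out(0)=∅
  fail(6) 'd': from fail(0)=0 chase 'd': 0 ⇒ 0;  out=∅∪out(0)=∅
  fail(2) 'ab': from fail(1)=0 chase 'b': 0 ⇒ 0;  out=∅∪out(0)=∅
  fail(7) 'db': from fail(6)=0 chase 'b': 0 ⇒ 0;  out=∅∪out(0)=∅
  fail(12) 'ad': from fail(1)=0 chase 'd': 0 ⇒ 6;  out=∅∪out(6)=∅
  fail(14) 'dc': from fail(6)=0 chase 'c': 0 ⇒ 0;  out={3}∪out(0)={3}
  fail(3) 'abc': from fail(2)=0 chase 'c': 0 ⇒ 0;  out=∅∪out(0)=∅
  fail(8) 'dbe': from fail(7)=0 chase 'e': 0 ⇒ 0;  out=∅∪out(0)=∅
  fail(13) 'adc': from fail(12)=6 chase 'c': 6 ⇒ 14;  out={2}∪out(14)={2,3}
  fail(4) 'abca': from fail(3)=0 chase 'a': 0 ⇒ 1;  out=∅∪out(1)=∅
  fail(9) 'dbed': from fail(8)=0 chase 'd': 0 ⇒ 6;  out=∅∪out(6)=∅
  fail(5) 'abcac': from fail(4)=1 chase 'c': 1→0 ⇒ 0;  out={0}∪out(0)={0}
  fail(10) 'dbedd': from fail(9)=6 chase 'd': 6→0 ⇒ 6;  out=∅∪out(6)=∅
  fail(11) 'dbedde': from fail(10)=6 chase 'e': 6→0 ⇒ 0;  out={1}∪out(0)={1}

Scan:
i=0 'a': node 0→1
i=1 'b': node 1→2
i=2 'c': node 2→3
i=3 'a': node 3→4
i=4 'c': node 4→5  ** P0@[0:4]
i=5 'd': node 5→6 ·f
i=6 'b': node 6→7
i=7 'e': node 7→8
i=8 'd': node 8→9
i=9 'd': node 9→10
i=10 'e': node 10→11  ** P1@[5:10]
i=11 'd': node 11→6 ·f
i=12 'b': node 6→7
i=13 'a': node 7→1 ·f
i=14 'b': node 1→2
i=15 'c': node 2→3
i=16 'a': node 3→4
i=17 'c': node 4→5  ** P0@[13:17]
i=18 'a': node 5→1 ·f
i=19 'd': node 1→12
i=20 'c': node 12→13  ** P2@[18:20],P3@[19:20]
i=21 'a': node 13→1 ·f
i=22 'b': node 1→2
i=23 'c': node 2→3
i=24 'a': node 3→4
i=25 'c': node 4→5  ** P0@[21:25]
i=26 'e': node 5→0 ·f
i=27 'd': node 0→6
i=28 'b': node 6→7
i=29 'e': node 7→8
i=30 'd': node 8→9
i=31 'd': node 9→10
i=32 'e': node 10→11  ** P1@[27:32]
i=33 'd': node 11→6 ·f
i=34 'd': node 6→6 ·f
i=35 'b': node 6→7
i=36 'e': node 7→8
i=37 'd': node 8→9
i=38 'd': node 9→10
i=39 'e': node 10→11  ** P1@[34:39]
i=40 'c': node 11→0 ·f
i=41 'd': node 0→6
i=42 'b': node 6→7
i=43 'e': node 7→8
i=44 'd': node 8→9
i=45 'd': node 9→10
i=46 'e': node 10→11  ** P1@[41:46]
i=47 'a': node 11→1 ·f
i=48 'a': node 1→1 ·f
i=49 'e': node 1→0 ·f
i=50 'a': node 0→1
i=51 'b': node 1→2
i=52 'c': node 2→3
i=53 'a': node 3→4
i=54 'c': node 4→5  ** P0@[50:54]
i=55 'd': node 5→6 ·f
i=56 'b': node 6→7
i=57 'e': node 7→8
i=58 'd': node 8→9
i=59 'd': node 9→10
i=60 'e': node 10→11  ** P1@[55:60]
i=61 'd': node 11→6 ·f
i=62 'b': node 6→7
i=63 'e': node 7→8
i=64 'd': node 8→9
i=65 'd': node 9→10

Result: [[4,0],[10,1],[17,0],[20,2],[20,3],[25,0],[32,1],[39,1],[46,1],[54,0],[60,1]]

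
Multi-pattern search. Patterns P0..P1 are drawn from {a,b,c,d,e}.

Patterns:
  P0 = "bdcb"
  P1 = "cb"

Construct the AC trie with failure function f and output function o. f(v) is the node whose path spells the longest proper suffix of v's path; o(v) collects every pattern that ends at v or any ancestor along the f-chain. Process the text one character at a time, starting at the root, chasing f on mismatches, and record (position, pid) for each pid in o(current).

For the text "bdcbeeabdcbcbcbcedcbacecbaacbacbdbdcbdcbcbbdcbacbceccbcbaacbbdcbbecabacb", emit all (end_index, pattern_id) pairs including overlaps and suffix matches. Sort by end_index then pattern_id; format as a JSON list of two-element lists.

Build:
Trie (insert patterns):
  0='ε' goto b→1 c→5
  1='b' goto d→2
  2='bd' goto c→3
  3='bdc' goto b→4
  4='bdcb' goto ·  [P0 ends]
  5='c' goto b→6
  6='cb' goto ·  [P1 ends]

BFS fail/out derivation:
  n1('b'): parent n0 fail=0; on 'b' 0 → fail=0;  out ∅∪∅=∅
  n5('c'): parent n0 fail=0; on 'c' 0 → fail=0;  out ∅∪∅=∅
  n2('bd'): parent n1 fail=0; on 'd' 0 → fail=0;  out ∅∪∅=∅
  n6('cb'): parent n5 fail=0; on 'b' 0 → fail=1;  out {1}∪∅={1}
  n3('bdc'): parent n2 fail=0; on 'c' 0 → fail=5;  out ∅∪∅=∅
  n4('bdcb'): parent n3 fail=5; on 'b' 5 → fail=6;  out {0}∪{1}={0,1}

Text stream:
pos 0 'b': at 1
pos 1 'd': at 2
pos 2 'c': at 3
pos 3 'b': at 4  emit P0@[0:3],P1@[2:3]
pos 4 'e': at 0 (fail-walked)
pos 5 'e': at 0
pos 6 'a': at 0
pos 7 'b': at 1
pos 8 'd': at 2
pos 9 'c': at 3
pos 10 'b': at 4  emit P0@[7:10],P1@[9:10]
pos 11 'c': at 5 (fail-walked)
pos 12 'b': at 6  emit P1@[11:12]
pos 13 'c': at 5 (fail-walked)
pos 14 'b': at 6  emit P1@[13:14]
pos 15 'c': at 5 (fail-walked)
pos 16 'e': at 0 (fail-walked)
pos 17 'd': at 0
pos 18 'c': at 5
pos 19 'b': at 6  emit P1@[18:19]
pos 20 'a': at 0 (fail-walked)
pos 21 'c': at 5
pos 22 'e': at 0 (fail-walked)
pos 23 'c': at 5
pos 24 'b': at 6  emit P1@[23:24]
pos 25 'a': at 0 (fail-walked)
pos 26 'a': at 0
pos 27 'c': at 5
pos 28 'b': at 6  emit P1@[27:28]
pos 29 'a': at 0 (fail-walked)
pos 30 'c': at 5
pos 31 'b': at 6  emit P1@[30:31]
pos 32 'd': at 2 (fail-walked)
pos 33 'b': at 1 (fail-walked)
pos 34 'd': at 2
pos 35 'c': at 3
pos 36 'b': at 4  emit P0@[33:36],P1@[35:36]
pos 37 'd': at 2 (fail-walked)
pos 38 'c': at 3
pos 39 'b': at 4  emit P0@[36:39],P1@[38:39]
pos 40 'c': at 5 (fail-walked)
pos 41 'b': at 6  emit P1@[40:41]
pos 42 'b': at 1 (fail-walked)
pos 43 'd': at 2
pos 44 'c': at 3
pos 45 'b': at 4  emit P0@[42:45],P1@[44:45]
pos 46 'a': at 0 (fail-walked)
pos 47 'c': at 5
pos 48 'b': at 6  emit P1@[47:48]
pos 49 'c': at 5 (fail-walked)
pos 50 'e': at 0 (fail-walked)
pos 51 'c': at 5
pos 52 'c': at 5 (fail-walked)
pos 53 'b': at 6  emit P1@[52:53]
pos 54 'c': at 5 (fail-walked)
pos 55 'b': at 6  emit P1@[54:55]
pos 56 'a': at 0 (fail-walked)
pos 57 'a': at 0
pos 58 'c': at 5
pos 59 'b': at 6  emit P1@[58:59]
pos 60 'b': at 1 (fail-walked)
pos 61 'd': at 2
pos 62 'c': at 3
pos 63 'b': at 4  emit P0@[60:63],P1@[62:63]
pos 64 'b': at 1 (fail-walked)
pos 65 'e': at 0 (fail-walked)
pos 66 'c': at 5
pos 67 'a': at 0 (fail-walked)
pos 68 'b': at 1
pos 69 'a': at 0 (fail-walked)
pos 70 'c': at 5
pos 71 'b': at 6  emit P1@[70:71]

All matches (sorted): [[3,0],[3,1],[10,0],[10,1],[12,1],[14,1],[19,1],[24,1],[28,1],[31,1],[36,0],[36,1],[39,0],[39,1],[41,1],[45,0],[45,1],[48,1],[53,1],[55,1],[59,1],[63,0],[63,1],[71,1]]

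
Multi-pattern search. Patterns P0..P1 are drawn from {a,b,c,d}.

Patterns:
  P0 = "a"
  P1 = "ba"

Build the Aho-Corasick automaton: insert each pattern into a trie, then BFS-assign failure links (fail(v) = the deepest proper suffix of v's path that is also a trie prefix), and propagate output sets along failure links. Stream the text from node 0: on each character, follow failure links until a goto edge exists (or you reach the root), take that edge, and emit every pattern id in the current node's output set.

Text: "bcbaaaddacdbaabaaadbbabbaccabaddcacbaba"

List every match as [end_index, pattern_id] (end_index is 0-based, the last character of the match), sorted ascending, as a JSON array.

Build automaton:
Trie (insert patterns):
  n0 'ε': a→1 b→2
  n1 'a': ·  [P0 ends]
  n2 'b': a→3
  n3 'ba': ·  [P1 ends]

Failure links (BFS by depth):
  n1('a'): parent n0 fail=0; on 'a' 0 → fail=0;  out {0}∪∅={0}
  n2('b'): parent n0 fail=0; on 'b' 0 → fail=0;  out ∅∪∅=∅
  n3('ba'): parent n2 fail=0; on 'a' 0 → fail=1;  out {1}∪{0}={0,1}

Run:
[0] read 'b'  n0⇒n2
[1] read 'c'  n2⇒n0 ·f
[2] read 'b'  n0⇒n2
[3] read 'a'  n2⇒n3  emit P0@[3:3],P1@[2:3]
[4] read 'a'  n3⇒n1 ·f  emit P0@[4:4]
[5] read 'a'  n1⇒n1 ·f  emit P0@[5:5]
[6] read 'd'  n1⇒n0 ·f
[7] read 'd'  n0⇒n0
[8] read 'a'  n0⇒n1  emit P0@[8:8]
[9] read 'c'  n1⇒n0 ·f
[10] read 'd'  n0⇒n0
[11] read 'b'  n0⇒n2
[12] read 'a'  n2⇒n3  emit P0@[12:12],P1@[11:12]
[13] read 'a'  n3⇒n1 ·f  emit P0@[13:13]
[14] read 'b'  n1⇒n2 ·f
[15] read 'a'  n2⇒n3  emit P0@[15:15],P1@[14:15]
[16] read 'a'  n3⇒n1 ·f  emit P0@[16:16]
[17] read 'a'  n1⇒n1 ·f  emit P0@[17:17]
[18] read 'd'  n1⇒n0 ·f
[19] read 'b'  n0⇒n2
[20] read 'b'  n2⇒n2 ·f
[21] read 'a'  n2⇒n3  emit P0@[21:21],P1@[20:21]
[22] read 'b'  n3⇒n2 ·f
[23] read 'b'  n2⇒n2 ·f
[24] read 'a'  n2⇒n3  emit P0@[24:24],P1@[23:24]
[25] read 'c'  n3⇒n0 ·f
[26] read 'c'  n0⇒n0
[27] read 'a'  n0⇒n1  emit P0@[27:27]
[28] read 'b'  n1⇒n2 ·f
[29] read 'a'  n2⇒n3  emit P0@[29:29],P1@[28:29]
[30] read 'd'  n3⇒n0 ·f
[31] read 'd'  n0⇒n0
[32] read 'c'  n0⇒n0
[33] read 'a'  n0⇒n1  emit P0@[33:33]
[34] read 'c'  n1⇒n0 ·f
[35] read 'b'  n0⇒n2
[36] read 'a'  n2⇒n3  emit P0@[36:36],P1@[35:36]
[37] read 'b'  n3⇒n2 ·f
[38] read 'a'  n2⇒n3  emit P0@[38:38],P1@[37:38]

Matches: [[3,0],[3,1],[4,0],[5,0],[8,0],[12,0],[12,1],[13,0],[15,0],[15,1],[16,0],[17,0],[21,0],[21,1],[24,0],[24,1],[27,0],[29,0],[29,1],[33,0],[36,0],[36,1],[38,0],[38,1]]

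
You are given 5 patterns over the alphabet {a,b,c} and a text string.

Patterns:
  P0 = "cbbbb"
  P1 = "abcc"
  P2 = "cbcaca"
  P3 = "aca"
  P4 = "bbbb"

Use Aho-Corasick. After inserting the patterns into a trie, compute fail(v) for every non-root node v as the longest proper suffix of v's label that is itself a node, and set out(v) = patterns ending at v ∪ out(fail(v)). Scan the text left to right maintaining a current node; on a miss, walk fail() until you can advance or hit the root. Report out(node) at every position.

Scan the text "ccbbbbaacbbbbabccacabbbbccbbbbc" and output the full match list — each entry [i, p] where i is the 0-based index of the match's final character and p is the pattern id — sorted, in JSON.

Construct AC machine:
Trie (insert patterns):
  n0 'ε': a→6 b→16 c→1
  n1 'c': b→2
  n2 'cb': b→3 c→10
  n3 'cbb': b→4
  n4 'cbbb': b→5
  n5 'cbbbb': ·  [P0 ends]
  n6 'a': b→7 c→14
  n7 'ab': c→8
  n8 'abc': c→9
  n9 'abcc': ·  [P1 ends]
  n10 'cbc': a→11
  n11 'cbca': c→12
  n12 'cbcac': a→13
  n13 'cbcaca': ·  [P2 ends]
  n14 'ac': a→15
  n15 'aca': ·  [P3 ends]
  n16 'b': b→17
  n17 'bb': b→18
  n18 'bbb': b→19
  n19 'bbbb': ·  [P4 ends]

BFS fail/out derivation:
  n1('c'): parent n0 fail=0; on 'c' 0 → fail=0;  out ∅∪∅=∅
  n6('a'): parent n0 fail=0; on 'a' 0 → fail=0;  out ∅∪∅=∅
  n16('b'): parent n0 fail=0; on 'b' 0 → fail=0;  out ∅∪∅=∅
  n2('cb'): parent n1 fail=0; on 'b' 0 → fail=16;  out ∅∪∅=∅
  n7('ab'): parent n6 fail=0; on 'b' 0 → fail=16;  out ∅∪∅=∅
  n14('ac'): parent n6 fail=0; on 'c' 0 → fail=1;  out ∅∪∅=∅
  n17('bb'): parent n16 fail=0; on 'b' 0 → fail=16;  out ∅∪∅=∅
  n3('cbb'): parent n2 fail=16; on 'b' 16 → fail=17;  out ∅∪∅=∅
  n8('abc'): parent n7 fail=16; on 'c' 16→0 → fail=1;  out ∅∪∅=∅
  n10('cbc'): parent n2 fail=16; on 'c' 16→0 → fail=1;  out ∅∪∅=∅
  n15('aca'): parent n14 fail=1; on 'a' 1→0 → fail=6;  out {3}∪∅={3}
  n18('bbb'): parent n17 fail=16; on 'b' 16 → fail=17;  out ∅∪∅=∅
  n4('cbbb'): parent n3 fail=17; on 'b' 17 → fail=18;  out ∅∪∅=∅
  n9('abcc'): parent n8 fail=1; on 'c' 1→0 → fail=1;  out {1}∪∅={1}
  n11('cbca'): parent n10 fail=1; on 'a' 1→0 → fail=6;  out ∅∪∅=∅
  n19('bbbb'): parent n18 fail=17; on 'b' 17 → fail=18;  out {4}∪∅={4}
  n5('cbbbb'): parent n4 fail=18; on 'b' 18 → fail=19;  out {0}∪{4}={0,4}
  n12('cbcac'): parent n11 fail=6; on 'c' 6 → fail=14;  out ∅∪∅=∅
  n13('cbcaca'): parent n12 fail=14; on 'a' 14 → fail=15;  out {2}∪{3}={2,3}

Run:
[0] read 'c'  n0⇒n1
[1] read 'c'  n1⇒n1 (fail-walked)
[2] read 'b'  n1⇒n2
[3] read 'b'  n2⇒n3
[4] read 'b'  n3⇒n4
[5] read 'b'  n4⇒n5  ** P0@[1:5],P4@[2:5]
[6] read 'a'  n5⇒n6 (fail-walked)
[7] read 'a'  n6⇒n6 (fail-walked)
[8] read 'c'  n6⇒n14
[9] read 'b'  n14⇒n2 (fail-walked)
[10] read 'b'  n2⇒n3
[11] read 'b'  n3⇒n4
[12] read 'b'  n4⇒n5  ** P0@[8:12],P4@[9:12]
[13] read 'a'  n5⇒n6 (fail-walked)
[14] read 'b'  n6⇒n7
[15] read 'c'  n7⇒n8
[16] read 'c'  n8⇒n9  ** P1@[13:16]
[17] read 'a'  n9⇒n6 (fail-walked)
[18] read 'c'  n6⇒n14
[19] read 'a'  n14⇒n15  ** P3@[17:19]
[20] read 'b'  n15⇒n7 (fail-walked)
[21] read 'b'  n7⇒n17 (fail-walked)
[22] read 'b'  n17⇒n18
[23] read 'b'  n18⇒n19  ** P4@[20:23]
[24] read 'c'  n19⇒n1 (fail-walked)
[25] read 'c'  n1⇒n1 (fail-walked)
[26] read 'b'  n1⇒n2
[27] read 'b'  n2⇒n3
[28] read 'b'  n3⇒n4
[29] read 'b'  n4⇒n5  ** P0@[25:29],P4@[26:29]
[30] read 'c'  n5⇒n1 (fail-walked)

Result: [[5,0],[5,4],[12,0],[12,4],[16,1],[19,3],[23,4],[29,0],[29,4]]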